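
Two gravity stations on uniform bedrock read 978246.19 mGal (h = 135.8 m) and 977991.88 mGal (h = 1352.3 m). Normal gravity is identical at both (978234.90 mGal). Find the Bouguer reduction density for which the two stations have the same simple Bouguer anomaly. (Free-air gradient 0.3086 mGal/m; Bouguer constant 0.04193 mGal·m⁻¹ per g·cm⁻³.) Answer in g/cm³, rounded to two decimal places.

2.37

Δg_obs = 977991.88 − 978246.19 = -254.31 mGal over Δh = 1352.3 − 135.8 = 1216.5 m
Equal Bouguer anomalies ⇒ Δg_obs + (0.3086 − 0.04193ρ)·Δh = 0
0.3086 − 0.04193ρ = −Δg_obs/Δh = 0.20905
ρ = (0.3086 − 0.20905) / 0.04193 = 2.37 g/cm³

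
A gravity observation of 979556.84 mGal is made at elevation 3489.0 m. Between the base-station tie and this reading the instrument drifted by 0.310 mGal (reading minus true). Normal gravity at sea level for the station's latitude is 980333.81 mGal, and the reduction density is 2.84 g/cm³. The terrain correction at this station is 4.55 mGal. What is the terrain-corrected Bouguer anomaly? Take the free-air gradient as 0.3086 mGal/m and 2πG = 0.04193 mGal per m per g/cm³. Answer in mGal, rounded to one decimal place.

Drift-corrected reading = 979556.84 − (0.310) = 979556.530 mGal
Free-air correction = 0.3086 × 3489.0 = 1076.71 mGal
Free-air anomaly = 979556.530 − 980333.81 + (1076.71) = 299.430 mGal
Bouguer slab correction = 0.04193 × 2.84 × 3489.0 = 415.47 mGal
Simple Bouguer anomaly = 299.430 − (415.47) = -116.040 mGal
Complete Bouguer anomaly = -116.040 + 4.55 = -111.490 mGal

-111.5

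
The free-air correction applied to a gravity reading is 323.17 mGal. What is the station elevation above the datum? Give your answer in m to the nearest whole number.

1047

h = 323.17 / 0.3086 = 1047.21 m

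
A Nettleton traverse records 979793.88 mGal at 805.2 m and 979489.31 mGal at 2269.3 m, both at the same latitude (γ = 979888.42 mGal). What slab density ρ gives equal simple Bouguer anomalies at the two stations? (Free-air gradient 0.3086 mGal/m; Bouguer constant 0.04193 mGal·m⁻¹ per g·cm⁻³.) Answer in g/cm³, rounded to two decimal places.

Δg_obs = 979489.31 − 979793.88 = -304.57 mGal over Δh = 2269.3 − 805.2 = 1464.1 m
Equal Bouguer anomalies ⇒ Δg_obs + (0.3086 − 0.04193ρ)·Δh = 0
0.3086 − 0.04193ρ = −Δg_obs/Δh = 0.20803
ρ = (0.3086 − 0.20803) / 0.04193 = 2.40 g/cm³

2.40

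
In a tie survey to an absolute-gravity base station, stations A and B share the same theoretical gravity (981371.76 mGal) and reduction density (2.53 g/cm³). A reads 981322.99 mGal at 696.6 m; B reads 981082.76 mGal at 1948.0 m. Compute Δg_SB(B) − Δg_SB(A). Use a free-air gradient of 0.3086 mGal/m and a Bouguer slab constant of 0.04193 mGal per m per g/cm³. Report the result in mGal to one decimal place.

13.2

Δg_SB(A) = 981322.99 − 981371.76 + 0.3086×696.6 − 0.04193×2.53×696.6 = 92.30 mGal
Δg_SB(B) = 981082.76 − 981371.76 + 0.3086×1948.0 − 0.04193×2.53×1948.0 = 105.50 mGal
Difference = 105.50 − (92.30) = 13.20 mGal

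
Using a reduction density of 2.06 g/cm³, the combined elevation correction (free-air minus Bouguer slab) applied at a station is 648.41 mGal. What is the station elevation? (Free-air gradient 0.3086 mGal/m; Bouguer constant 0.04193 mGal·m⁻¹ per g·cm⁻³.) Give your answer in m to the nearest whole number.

Combined gradient = 0.3086 − 0.04193 × 2.06 = 0.2222242 mGal/m
h = 648.41 / 0.2222242 = 2917.82 m

2918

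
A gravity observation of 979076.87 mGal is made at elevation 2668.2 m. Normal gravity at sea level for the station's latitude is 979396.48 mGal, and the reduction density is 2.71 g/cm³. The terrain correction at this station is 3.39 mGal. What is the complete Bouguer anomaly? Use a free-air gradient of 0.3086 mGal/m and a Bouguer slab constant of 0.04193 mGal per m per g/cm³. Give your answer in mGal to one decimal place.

204.0

Free-air correction = 0.3086 × 2668.2 = 823.41 mGal
Free-air anomaly = 979076.87 − 979396.48 + (823.41) = 503.80 mGal
Bouguer slab correction = 0.04193 × 2.71 × 2668.2 = 303.19 mGal
Simple Bouguer anomaly = 503.80 − (303.19) = 200.61 mGal
Complete Bouguer anomaly = 200.61 + 3.39 = 204.00 mGal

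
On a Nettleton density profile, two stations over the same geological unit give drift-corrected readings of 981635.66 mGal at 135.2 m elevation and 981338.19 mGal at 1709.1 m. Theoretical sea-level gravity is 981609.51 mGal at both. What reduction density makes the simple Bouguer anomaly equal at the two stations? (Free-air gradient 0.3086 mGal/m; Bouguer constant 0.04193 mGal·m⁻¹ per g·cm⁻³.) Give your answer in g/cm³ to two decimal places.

2.85

Δg_obs = 981338.19 − 981635.66 = -297.47 mGal over Δh = 1709.1 − 135.2 = 1573.9 m
Equal Bouguer anomalies ⇒ Δg_obs + (0.3086 − 0.04193ρ)·Δh = 0
0.3086 − 0.04193ρ = −Δg_obs/Δh = 0.18900
ρ = (0.3086 − 0.18900) / 0.04193 = 2.85 g/cm³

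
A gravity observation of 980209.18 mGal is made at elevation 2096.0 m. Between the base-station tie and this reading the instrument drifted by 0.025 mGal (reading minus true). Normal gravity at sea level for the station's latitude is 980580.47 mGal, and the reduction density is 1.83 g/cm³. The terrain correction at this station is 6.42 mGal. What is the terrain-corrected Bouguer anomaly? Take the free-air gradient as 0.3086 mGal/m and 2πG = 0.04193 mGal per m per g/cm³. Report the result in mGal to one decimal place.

121.1

Drift-corrected reading = 980209.18 − (0.025) = 980209.155 mGal
Free-air correction = 0.3086 × 2096.0 = 646.83 mGal
Free-air anomaly = 980209.155 − 980580.47 + (646.83) = 275.515 mGal
Bouguer slab correction = 0.04193 × 1.83 × 2096.0 = 160.83 mGal
Simple Bouguer anomaly = 275.515 − (160.83) = 114.685 mGal
Complete Bouguer anomaly = 114.685 + 6.42 = 121.105 mGal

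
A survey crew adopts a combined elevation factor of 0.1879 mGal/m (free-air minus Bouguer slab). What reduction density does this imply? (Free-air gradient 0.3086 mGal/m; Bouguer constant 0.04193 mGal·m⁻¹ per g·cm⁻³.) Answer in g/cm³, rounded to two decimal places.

0.1879 = 0.3086 − 0.04193 × ρ
ρ = (0.3086 − 0.1879) / 0.04193 = 2.88 g/cm³

2.88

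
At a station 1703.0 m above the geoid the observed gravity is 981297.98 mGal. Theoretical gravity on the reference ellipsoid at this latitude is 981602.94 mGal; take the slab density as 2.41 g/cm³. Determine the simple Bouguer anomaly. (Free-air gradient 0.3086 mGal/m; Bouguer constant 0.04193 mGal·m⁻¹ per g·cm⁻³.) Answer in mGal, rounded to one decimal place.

48.5

Free-air correction = 0.3086 × 1703.0 = 525.55 mGal
Free-air anomaly = 981297.98 − 981602.94 + (525.55) = 220.59 mGal
Bouguer slab correction = 0.04193 × 2.41 × 1703.0 = 172.09 mGal
Simple Bouguer anomaly = 220.59 − (172.09) = 48.50 mGal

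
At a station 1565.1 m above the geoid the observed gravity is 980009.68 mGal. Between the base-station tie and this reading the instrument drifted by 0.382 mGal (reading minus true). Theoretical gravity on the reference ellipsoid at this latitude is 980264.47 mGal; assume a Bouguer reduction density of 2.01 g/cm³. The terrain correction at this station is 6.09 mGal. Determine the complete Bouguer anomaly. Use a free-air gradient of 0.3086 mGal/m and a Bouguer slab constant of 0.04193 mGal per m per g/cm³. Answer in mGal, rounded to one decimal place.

Drift-corrected reading = 980009.68 − (0.382) = 980009.298 mGal
Free-air correction = 0.3086 × 1565.1 = 482.99 mGal
Free-air anomaly = 980009.298 − 980264.47 + (482.99) = 227.818 mGal
Bouguer slab correction = 0.04193 × 2.01 × 1565.1 = 131.91 mGal
Simple Bouguer anomaly = 227.818 − (131.91) = 95.908 mGal
Complete Bouguer anomaly = 95.908 + 6.09 = 101.998 mGal

102.0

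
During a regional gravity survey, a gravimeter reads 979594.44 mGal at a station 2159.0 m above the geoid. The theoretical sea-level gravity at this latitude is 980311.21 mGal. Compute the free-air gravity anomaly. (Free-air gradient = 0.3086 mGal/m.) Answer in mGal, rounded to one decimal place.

Free-air correction = 0.3086 × 2159.0 = 666.27 mGal
Free-air anomaly = 979594.44 − 980311.21 + (666.27) = -50.50 mGal

-50.5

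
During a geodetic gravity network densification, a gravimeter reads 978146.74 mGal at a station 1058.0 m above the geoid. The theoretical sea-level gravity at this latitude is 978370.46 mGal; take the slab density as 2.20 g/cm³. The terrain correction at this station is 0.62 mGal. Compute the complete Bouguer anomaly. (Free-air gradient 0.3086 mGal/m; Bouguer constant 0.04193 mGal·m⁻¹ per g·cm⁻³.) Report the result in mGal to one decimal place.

5.8

Free-air correction = 0.3086 × 1058.0 = 326.50 mGal
Free-air anomaly = 978146.74 − 978370.46 + (326.50) = 102.78 mGal
Bouguer slab correction = 0.04193 × 2.20 × 1058.0 = 97.60 mGal
Simple Bouguer anomaly = 102.78 − (97.60) = 5.18 mGal
Complete Bouguer anomaly = 5.18 + 0.62 = 5.80 mGal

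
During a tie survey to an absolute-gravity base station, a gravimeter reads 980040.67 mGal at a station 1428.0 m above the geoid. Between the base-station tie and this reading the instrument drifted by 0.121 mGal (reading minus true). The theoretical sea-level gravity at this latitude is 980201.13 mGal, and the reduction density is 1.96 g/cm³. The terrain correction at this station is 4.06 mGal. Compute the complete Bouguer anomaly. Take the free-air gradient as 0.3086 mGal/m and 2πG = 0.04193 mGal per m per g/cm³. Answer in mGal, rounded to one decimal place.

Drift-corrected reading = 980040.67 − (0.121) = 980040.549 mGal
Free-air correction = 0.3086 × 1428.0 = 440.68 mGal
Free-air anomaly = 980040.549 − 980201.13 + (440.68) = 280.099 mGal
Bouguer slab correction = 0.04193 × 1.96 × 1428.0 = 117.36 mGal
Simple Bouguer anomaly = 280.099 − (117.36) = 162.739 mGal
Complete Bouguer anomaly = 162.739 + 4.06 = 166.799 mGal

166.8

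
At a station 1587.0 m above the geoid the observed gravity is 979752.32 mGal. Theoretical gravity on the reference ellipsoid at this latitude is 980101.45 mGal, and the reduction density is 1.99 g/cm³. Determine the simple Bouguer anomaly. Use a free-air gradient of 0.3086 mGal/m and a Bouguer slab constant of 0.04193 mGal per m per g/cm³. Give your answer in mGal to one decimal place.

Free-air correction = 0.3086 × 1587.0 = 489.75 mGal
Free-air anomaly = 979752.32 − 980101.45 + (489.75) = 140.62 mGal
Bouguer slab correction = 0.04193 × 1.99 × 1587.0 = 132.42 mGal
Simple Bouguer anomaly = 140.62 − (132.42) = 8.20 mGal

8.2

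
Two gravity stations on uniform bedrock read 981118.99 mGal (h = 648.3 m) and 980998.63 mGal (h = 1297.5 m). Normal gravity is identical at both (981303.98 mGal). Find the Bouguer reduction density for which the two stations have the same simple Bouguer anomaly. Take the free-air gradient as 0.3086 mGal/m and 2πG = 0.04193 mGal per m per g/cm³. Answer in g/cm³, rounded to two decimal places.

Δg_obs = 980998.63 − 981118.99 = -120.36 mGal over Δh = 1297.5 − 648.3 = 649.2 m
Equal Bouguer anomalies ⇒ Δg_obs + (0.3086 − 0.04193ρ)·Δh = 0
0.3086 − 0.04193ρ = −Δg_obs/Δh = 0.18540
ρ = (0.3086 − 0.18540) / 0.04193 = 2.94 g/cm³

2.94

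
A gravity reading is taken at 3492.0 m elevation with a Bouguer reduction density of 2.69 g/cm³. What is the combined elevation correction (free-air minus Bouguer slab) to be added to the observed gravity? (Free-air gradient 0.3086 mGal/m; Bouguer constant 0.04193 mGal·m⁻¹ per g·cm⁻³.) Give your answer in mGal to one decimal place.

683.8

Combined gradient = 0.3086 − 0.04193 × 2.69 = 0.1958083 mGal/m
Combined elevation correction = 0.1958083 × 3492.0 = 683.8 mGal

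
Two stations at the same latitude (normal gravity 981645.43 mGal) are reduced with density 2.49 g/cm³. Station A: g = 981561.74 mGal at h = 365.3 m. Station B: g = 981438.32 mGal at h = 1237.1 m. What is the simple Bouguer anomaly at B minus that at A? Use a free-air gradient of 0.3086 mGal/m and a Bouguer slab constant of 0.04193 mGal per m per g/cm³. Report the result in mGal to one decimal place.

Δg_SB(A) = 981561.74 − 981645.43 + 0.3086×365.3 − 0.04193×2.49×365.3 = -9.10 mGal
Δg_SB(B) = 981438.32 − 981645.43 + 0.3086×1237.1 − 0.04193×2.49×1237.1 = 45.50 mGal
Difference = 45.50 − (-9.10) = 54.60 mGal

54.6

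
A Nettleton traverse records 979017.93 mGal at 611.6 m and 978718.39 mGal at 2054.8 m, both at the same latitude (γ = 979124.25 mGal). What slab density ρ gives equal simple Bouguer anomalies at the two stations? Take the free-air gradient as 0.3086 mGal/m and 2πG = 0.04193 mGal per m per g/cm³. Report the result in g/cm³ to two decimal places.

Δg_obs = 978718.39 − 979017.93 = -299.54 mGal over Δh = 2054.8 − 611.6 = 1443.2 m
Equal Bouguer anomalies ⇒ Δg_obs + (0.3086 − 0.04193ρ)·Δh = 0
0.3086 − 0.04193ρ = −Δg_obs/Δh = 0.20755
ρ = (0.3086 − 0.20755) / 0.04193 = 2.41 g/cm³

2.41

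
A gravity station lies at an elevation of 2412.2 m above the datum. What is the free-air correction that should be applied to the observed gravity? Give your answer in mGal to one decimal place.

744.4

Free-air correction = 0.3086 × 2412.2 = 744.4 mGal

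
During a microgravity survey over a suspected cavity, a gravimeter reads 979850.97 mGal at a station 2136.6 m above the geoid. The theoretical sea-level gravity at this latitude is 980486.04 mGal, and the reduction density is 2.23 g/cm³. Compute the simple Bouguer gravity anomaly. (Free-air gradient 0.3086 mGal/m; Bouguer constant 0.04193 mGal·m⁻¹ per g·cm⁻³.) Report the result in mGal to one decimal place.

-175.5

Free-air correction = 0.3086 × 2136.6 = 659.35 mGal
Free-air anomaly = 979850.97 − 980486.04 + (659.35) = 24.28 mGal
Bouguer slab correction = 0.04193 × 2.23 × 2136.6 = 199.78 mGal
Simple Bouguer anomaly = 24.28 − (199.78) = -175.50 mGal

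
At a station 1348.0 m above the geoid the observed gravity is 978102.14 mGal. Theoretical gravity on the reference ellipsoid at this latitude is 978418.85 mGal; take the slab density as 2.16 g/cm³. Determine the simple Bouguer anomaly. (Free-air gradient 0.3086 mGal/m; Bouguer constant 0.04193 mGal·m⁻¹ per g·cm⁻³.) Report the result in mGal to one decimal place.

-22.8

Free-air correction = 0.3086 × 1348.0 = 415.99 mGal
Free-air anomaly = 978102.14 − 978418.85 + (415.99) = 99.28 mGal
Bouguer slab correction = 0.04193 × 2.16 × 1348.0 = 122.09 mGal
Simple Bouguer anomaly = 99.28 − (122.09) = -22.81 mGal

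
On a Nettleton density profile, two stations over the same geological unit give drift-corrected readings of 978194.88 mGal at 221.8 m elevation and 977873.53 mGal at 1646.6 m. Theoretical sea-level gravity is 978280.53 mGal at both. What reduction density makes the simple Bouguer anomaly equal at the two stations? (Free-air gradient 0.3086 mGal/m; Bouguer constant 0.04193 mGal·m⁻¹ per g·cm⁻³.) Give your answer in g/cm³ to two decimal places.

1.98

Δg_obs = 977873.53 − 978194.88 = -321.35 mGal over Δh = 1646.6 − 221.8 = 1424.8 m
Equal Bouguer anomalies ⇒ Δg_obs + (0.3086 − 0.04193ρ)·Δh = 0
0.3086 − 0.04193ρ = −Δg_obs/Δh = 0.22554
ρ = (0.3086 − 0.22554) / 0.04193 = 1.98 g/cm³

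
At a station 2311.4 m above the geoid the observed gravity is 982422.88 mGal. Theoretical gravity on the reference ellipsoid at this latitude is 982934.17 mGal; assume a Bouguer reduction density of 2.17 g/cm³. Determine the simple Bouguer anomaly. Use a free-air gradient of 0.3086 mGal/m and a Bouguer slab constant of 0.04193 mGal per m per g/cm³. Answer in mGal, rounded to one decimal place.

-8.3

Free-air correction = 0.3086 × 2311.4 = 713.30 mGal
Free-air anomaly = 982422.88 − 982934.17 + (713.30) = 202.01 mGal
Bouguer slab correction = 0.04193 × 2.17 × 2311.4 = 210.31 mGal
Simple Bouguer anomaly = 202.01 − (210.31) = -8.30 mGal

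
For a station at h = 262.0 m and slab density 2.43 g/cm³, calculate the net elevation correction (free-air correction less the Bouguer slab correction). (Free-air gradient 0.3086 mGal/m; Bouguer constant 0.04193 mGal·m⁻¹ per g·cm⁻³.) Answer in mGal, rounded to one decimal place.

54.2

Combined gradient = 0.3086 − 0.04193 × 2.43 = 0.2067101 mGal/m
Combined elevation correction = 0.2067101 × 262.0 = 54.2 mGal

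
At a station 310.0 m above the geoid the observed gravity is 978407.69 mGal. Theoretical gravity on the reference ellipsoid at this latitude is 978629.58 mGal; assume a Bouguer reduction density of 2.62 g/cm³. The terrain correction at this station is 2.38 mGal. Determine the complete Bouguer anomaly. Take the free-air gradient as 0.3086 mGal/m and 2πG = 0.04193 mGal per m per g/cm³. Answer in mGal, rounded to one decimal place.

-157.9

Free-air correction = 0.3086 × 310.0 = 95.67 mGal
Free-air anomaly = 978407.69 − 978629.58 + (95.67) = -126.22 mGal
Bouguer slab correction = 0.04193 × 2.62 × 310.0 = 34.06 mGal
Simple Bouguer anomaly = -126.22 − (34.06) = -160.28 mGal
Complete Bouguer anomaly = -160.28 + 2.38 = -157.90 mGal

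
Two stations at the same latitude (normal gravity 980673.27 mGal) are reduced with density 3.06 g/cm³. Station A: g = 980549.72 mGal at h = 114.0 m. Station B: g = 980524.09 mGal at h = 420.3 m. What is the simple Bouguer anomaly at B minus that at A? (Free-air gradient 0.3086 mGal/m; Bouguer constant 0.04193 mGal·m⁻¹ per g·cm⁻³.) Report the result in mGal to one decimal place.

29.6

Δg_SB(A) = 980549.72 − 980673.27 + 0.3086×114.0 − 0.04193×3.06×114.0 = -103.00 mGal
Δg_SB(B) = 980524.09 − 980673.27 + 0.3086×420.3 − 0.04193×3.06×420.3 = -73.40 mGal
Difference = -73.40 − (-103.00) = 29.60 mGal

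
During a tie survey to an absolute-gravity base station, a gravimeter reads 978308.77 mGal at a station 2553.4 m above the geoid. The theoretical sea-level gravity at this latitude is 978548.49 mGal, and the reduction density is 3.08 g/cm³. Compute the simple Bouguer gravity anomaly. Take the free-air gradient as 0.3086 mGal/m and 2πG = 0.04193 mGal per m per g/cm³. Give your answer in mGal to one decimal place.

Free-air correction = 0.3086 × 2553.4 = 787.98 mGal
Free-air anomaly = 978308.77 − 978548.49 + (787.98) = 548.26 mGal
Bouguer slab correction = 0.04193 × 3.08 × 2553.4 = 329.76 mGal
Simple Bouguer anomaly = 548.26 − (329.76) = 218.50 mGal

218.5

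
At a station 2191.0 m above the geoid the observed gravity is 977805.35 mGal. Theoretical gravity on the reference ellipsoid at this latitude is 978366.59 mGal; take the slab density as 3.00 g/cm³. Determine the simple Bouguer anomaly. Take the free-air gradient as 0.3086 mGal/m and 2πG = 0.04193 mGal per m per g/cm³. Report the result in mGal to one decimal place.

-160.7

Free-air correction = 0.3086 × 2191.0 = 676.14 mGal
Free-air anomaly = 977805.35 − 978366.59 + (676.14) = 114.90 mGal
Bouguer slab correction = 0.04193 × 3.00 × 2191.0 = 275.61 mGal
Simple Bouguer anomaly = 114.90 − (275.61) = -160.71 mGal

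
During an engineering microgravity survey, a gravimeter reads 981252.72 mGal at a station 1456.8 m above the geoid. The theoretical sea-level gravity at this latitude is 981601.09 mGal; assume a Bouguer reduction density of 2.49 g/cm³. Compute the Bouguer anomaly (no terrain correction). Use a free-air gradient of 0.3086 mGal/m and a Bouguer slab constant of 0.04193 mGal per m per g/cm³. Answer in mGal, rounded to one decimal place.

Free-air correction = 0.3086 × 1456.8 = 449.57 mGal
Free-air anomaly = 981252.72 − 981601.09 + (449.57) = 101.20 mGal
Bouguer slab correction = 0.04193 × 2.49 × 1456.8 = 152.10 mGal
Simple Bouguer anomaly = 101.20 − (152.10) = -50.90 mGal

-50.9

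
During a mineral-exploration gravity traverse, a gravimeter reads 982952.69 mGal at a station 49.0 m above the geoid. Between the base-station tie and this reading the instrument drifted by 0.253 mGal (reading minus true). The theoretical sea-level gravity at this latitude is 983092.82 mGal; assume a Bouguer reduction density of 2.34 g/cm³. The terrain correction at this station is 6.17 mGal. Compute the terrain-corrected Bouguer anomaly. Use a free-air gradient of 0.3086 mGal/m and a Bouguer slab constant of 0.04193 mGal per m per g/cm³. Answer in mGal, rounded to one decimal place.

Drift-corrected reading = 982952.69 − (0.253) = 982952.437 mGal
Free-air correction = 0.3086 × 49.0 = 15.12 mGal
Free-air anomaly = 982952.437 − 983092.82 + (15.12) = -125.263 mGal
Bouguer slab correction = 0.04193 × 2.34 × 49.0 = 4.81 mGal
Simple Bouguer anomaly = -125.263 − (4.81) = -130.073 mGal
Complete Bouguer anomaly = -130.073 + 6.17 = -123.903 mGal

-123.9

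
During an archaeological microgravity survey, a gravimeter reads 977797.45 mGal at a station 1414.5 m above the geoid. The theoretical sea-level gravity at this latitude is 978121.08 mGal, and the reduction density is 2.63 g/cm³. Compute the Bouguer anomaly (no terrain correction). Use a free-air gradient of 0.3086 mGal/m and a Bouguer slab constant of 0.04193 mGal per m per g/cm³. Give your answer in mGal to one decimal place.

-43.1

Free-air correction = 0.3086 × 1414.5 = 436.51 mGal
Free-air anomaly = 977797.45 − 978121.08 + (436.51) = 112.88 mGal
Bouguer slab correction = 0.04193 × 2.63 × 1414.5 = 155.99 mGal
Simple Bouguer anomaly = 112.88 − (155.99) = -43.11 mGal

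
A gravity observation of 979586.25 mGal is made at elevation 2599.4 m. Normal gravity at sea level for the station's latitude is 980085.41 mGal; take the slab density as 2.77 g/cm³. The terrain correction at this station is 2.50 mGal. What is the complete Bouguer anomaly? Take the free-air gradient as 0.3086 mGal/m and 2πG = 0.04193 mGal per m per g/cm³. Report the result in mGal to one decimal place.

Free-air correction = 0.3086 × 2599.4 = 802.17 mGal
Free-air anomaly = 979586.25 − 980085.41 + (802.17) = 303.01 mGal
Bouguer slab correction = 0.04193 × 2.77 × 2599.4 = 301.91 mGal
Simple Bouguer anomaly = 303.01 − (301.91) = 1.10 mGal
Complete Bouguer anomaly = 1.10 + 2.50 = 3.60 mGal

3.6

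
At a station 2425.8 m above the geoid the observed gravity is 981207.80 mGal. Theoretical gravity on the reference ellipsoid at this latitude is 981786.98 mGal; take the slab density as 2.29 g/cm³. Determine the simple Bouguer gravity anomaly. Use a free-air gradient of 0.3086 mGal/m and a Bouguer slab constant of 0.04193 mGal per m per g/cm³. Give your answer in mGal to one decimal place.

Free-air correction = 0.3086 × 2425.8 = 748.60 mGal
Free-air anomaly = 981207.80 − 981786.98 + (748.60) = 169.42 mGal
Bouguer slab correction = 0.04193 × 2.29 × 2425.8 = 232.92 mGal
Simple Bouguer anomaly = 169.42 − (232.92) = -63.50 mGal

-63.5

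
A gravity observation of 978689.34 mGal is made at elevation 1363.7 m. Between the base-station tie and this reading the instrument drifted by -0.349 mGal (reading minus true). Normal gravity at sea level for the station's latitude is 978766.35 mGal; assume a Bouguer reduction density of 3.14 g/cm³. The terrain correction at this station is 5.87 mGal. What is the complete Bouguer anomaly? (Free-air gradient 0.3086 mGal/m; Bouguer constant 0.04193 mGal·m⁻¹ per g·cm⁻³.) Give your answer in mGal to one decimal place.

170.5

Drift-corrected reading = 978689.34 − (-0.349) = 978689.689 mGal
Free-air correction = 0.3086 × 1363.7 = 420.84 mGal
Free-air anomaly = 978689.689 − 978766.35 + (420.84) = 344.179 mGal
Bouguer slab correction = 0.04193 × 3.14 × 1363.7 = 179.55 mGal
Simple Bouguer anomaly = 344.179 − (179.55) = 164.629 mGal
Complete Bouguer anomaly = 164.629 + 5.87 = 170.499 mGal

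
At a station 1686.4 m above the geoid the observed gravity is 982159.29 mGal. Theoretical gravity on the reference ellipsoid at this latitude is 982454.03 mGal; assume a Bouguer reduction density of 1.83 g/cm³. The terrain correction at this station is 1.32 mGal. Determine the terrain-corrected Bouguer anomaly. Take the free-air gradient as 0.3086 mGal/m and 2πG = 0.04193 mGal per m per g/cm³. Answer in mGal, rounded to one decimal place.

97.6

Free-air correction = 0.3086 × 1686.4 = 520.42 mGal
Free-air anomaly = 982159.29 − 982454.03 + (520.42) = 225.68 mGal
Bouguer slab correction = 0.04193 × 1.83 × 1686.4 = 129.40 mGal
Simple Bouguer anomaly = 225.68 − (129.40) = 96.28 mGal
Complete Bouguer anomaly = 96.28 + 1.32 = 97.60 mGal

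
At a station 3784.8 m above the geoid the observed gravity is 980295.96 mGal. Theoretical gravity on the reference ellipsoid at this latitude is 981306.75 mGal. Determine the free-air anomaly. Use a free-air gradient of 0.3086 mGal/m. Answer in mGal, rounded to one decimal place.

157.2

Free-air correction = 0.3086 × 3784.8 = 1167.99 mGal
Free-air anomaly = 980295.96 − 981306.75 + (1167.99) = 157.20 mGal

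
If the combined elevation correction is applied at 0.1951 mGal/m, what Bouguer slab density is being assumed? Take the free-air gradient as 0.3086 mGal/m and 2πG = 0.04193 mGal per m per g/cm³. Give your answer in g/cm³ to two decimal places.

2.71

0.1951 = 0.3086 − 0.04193 × ρ
ρ = (0.3086 − 0.1951) / 0.04193 = 2.71 g/cm³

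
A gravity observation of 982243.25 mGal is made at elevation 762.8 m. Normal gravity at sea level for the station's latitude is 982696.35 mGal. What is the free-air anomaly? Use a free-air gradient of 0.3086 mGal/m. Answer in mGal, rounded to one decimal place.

Free-air correction = 0.3086 × 762.8 = 235.40 mGal
Free-air anomaly = 982243.25 − 982696.35 + (235.40) = -217.70 mGal

-217.7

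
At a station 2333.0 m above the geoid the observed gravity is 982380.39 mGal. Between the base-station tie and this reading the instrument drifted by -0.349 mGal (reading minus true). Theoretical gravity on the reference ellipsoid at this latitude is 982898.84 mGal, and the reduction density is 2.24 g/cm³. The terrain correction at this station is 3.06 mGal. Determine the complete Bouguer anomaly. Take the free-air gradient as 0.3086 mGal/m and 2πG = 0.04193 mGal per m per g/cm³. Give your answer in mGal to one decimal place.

-14.2

Drift-corrected reading = 982380.39 − (-0.349) = 982380.739 mGal
Free-air correction = 0.3086 × 2333.0 = 719.96 mGal
Free-air anomaly = 982380.739 − 982898.84 + (719.96) = 201.859 mGal
Bouguer slab correction = 0.04193 × 2.24 × 2333.0 = 219.12 mGal
Simple Bouguer anomaly = 201.859 − (219.12) = -17.261 mGal
Complete Bouguer anomaly = -17.261 + 3.06 = -14.201 mGal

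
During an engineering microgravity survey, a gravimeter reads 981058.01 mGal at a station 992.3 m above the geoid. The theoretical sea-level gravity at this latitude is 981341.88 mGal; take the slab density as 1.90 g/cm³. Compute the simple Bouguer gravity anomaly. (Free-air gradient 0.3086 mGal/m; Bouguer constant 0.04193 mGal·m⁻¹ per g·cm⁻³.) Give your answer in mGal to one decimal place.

-56.7

Free-air correction = 0.3086 × 992.3 = 306.22 mGal
Free-air anomaly = 981058.01 − 981341.88 + (306.22) = 22.35 mGal
Bouguer slab correction = 0.04193 × 1.90 × 992.3 = 79.05 mGal
Simple Bouguer anomaly = 22.35 − (79.05) = -56.70 mGal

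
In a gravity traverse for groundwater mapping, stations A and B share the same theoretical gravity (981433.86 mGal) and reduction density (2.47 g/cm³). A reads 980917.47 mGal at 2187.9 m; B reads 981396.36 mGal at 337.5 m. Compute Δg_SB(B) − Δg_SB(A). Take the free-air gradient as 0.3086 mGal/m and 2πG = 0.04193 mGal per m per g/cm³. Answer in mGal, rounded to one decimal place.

Δg_SB(A) = 980917.47 − 981433.86 + 0.3086×2187.9 − 0.04193×2.47×2187.9 = -67.80 mGal
Δg_SB(B) = 981396.36 − 981433.86 + 0.3086×337.5 − 0.04193×2.47×337.5 = 31.70 mGal
Difference = 31.70 − (-67.80) = 99.50 mGal

99.5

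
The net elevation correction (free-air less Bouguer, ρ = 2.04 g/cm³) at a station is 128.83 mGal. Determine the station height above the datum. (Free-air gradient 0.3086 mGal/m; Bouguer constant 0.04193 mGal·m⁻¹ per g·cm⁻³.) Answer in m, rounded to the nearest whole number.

Combined gradient = 0.3086 − 0.04193 × 2.04 = 0.2230628 mGal/m
h = 128.83 / 0.2230628 = 577.55 m

578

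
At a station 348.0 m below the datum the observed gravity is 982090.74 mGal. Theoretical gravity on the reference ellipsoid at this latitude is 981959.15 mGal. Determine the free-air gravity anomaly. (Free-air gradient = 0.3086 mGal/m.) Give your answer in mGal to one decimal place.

24.2

Free-air correction = 0.3086 × -348.0 = -107.39 mGal
Free-air anomaly = 982090.74 − 981959.15 + (-107.39) = 24.20 mGal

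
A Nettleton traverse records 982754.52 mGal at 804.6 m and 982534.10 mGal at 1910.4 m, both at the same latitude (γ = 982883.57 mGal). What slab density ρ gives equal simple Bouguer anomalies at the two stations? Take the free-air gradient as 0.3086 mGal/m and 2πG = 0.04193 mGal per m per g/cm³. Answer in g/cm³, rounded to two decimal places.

2.61

Δg_obs = 982534.10 − 982754.52 = -220.42 mGal over Δh = 1910.4 − 804.6 = 1105.8 m
Equal Bouguer anomalies ⇒ Δg_obs + (0.3086 − 0.04193ρ)·Δh = 0
0.3086 − 0.04193ρ = −Δg_obs/Δh = 0.19933
ρ = (0.3086 − 0.19933) / 0.04193 = 2.61 g/cm³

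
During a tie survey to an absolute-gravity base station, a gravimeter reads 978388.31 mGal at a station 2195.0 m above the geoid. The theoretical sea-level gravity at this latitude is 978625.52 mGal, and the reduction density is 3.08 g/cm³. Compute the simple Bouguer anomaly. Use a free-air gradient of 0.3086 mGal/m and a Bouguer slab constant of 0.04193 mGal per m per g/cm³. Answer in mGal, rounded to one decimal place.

156.7

Free-air correction = 0.3086 × 2195.0 = 677.38 mGal
Free-air anomaly = 978388.31 − 978625.52 + (677.38) = 440.17 mGal
Bouguer slab correction = 0.04193 × 3.08 × 2195.0 = 283.47 mGal
Simple Bouguer anomaly = 440.17 − (283.47) = 156.70 mGal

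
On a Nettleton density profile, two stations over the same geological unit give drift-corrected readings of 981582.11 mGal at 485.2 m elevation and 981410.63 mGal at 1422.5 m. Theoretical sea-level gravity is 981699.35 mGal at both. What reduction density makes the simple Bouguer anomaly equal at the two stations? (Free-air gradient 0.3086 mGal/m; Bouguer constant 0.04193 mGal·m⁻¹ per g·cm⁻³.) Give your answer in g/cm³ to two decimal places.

Δg_obs = 981410.63 − 981582.11 = -171.48 mGal over Δh = 1422.5 − 485.2 = 937.3 m
Equal Bouguer anomalies ⇒ Δg_obs + (0.3086 − 0.04193ρ)·Δh = 0
0.3086 − 0.04193ρ = −Δg_obs/Δh = 0.18295
ρ = (0.3086 − 0.18295) / 0.04193 = 3.00 g/cm³

3.00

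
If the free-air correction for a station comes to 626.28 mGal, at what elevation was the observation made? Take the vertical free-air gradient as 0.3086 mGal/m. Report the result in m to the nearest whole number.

2029

h = 626.28 / 0.3086 = 2029.42 m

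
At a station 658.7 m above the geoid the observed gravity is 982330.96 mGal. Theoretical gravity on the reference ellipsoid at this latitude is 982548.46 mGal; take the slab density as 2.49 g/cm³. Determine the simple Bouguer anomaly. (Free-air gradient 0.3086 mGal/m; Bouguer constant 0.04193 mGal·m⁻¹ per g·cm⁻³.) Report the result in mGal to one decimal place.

-83.0

Free-air correction = 0.3086 × 658.7 = 203.27 mGal
Free-air anomaly = 982330.96 − 982548.46 + (203.27) = -14.23 mGal
Bouguer slab correction = 0.04193 × 2.49 × 658.7 = 68.77 mGal
Simple Bouguer anomaly = -14.23 − (68.77) = -83.00 mGal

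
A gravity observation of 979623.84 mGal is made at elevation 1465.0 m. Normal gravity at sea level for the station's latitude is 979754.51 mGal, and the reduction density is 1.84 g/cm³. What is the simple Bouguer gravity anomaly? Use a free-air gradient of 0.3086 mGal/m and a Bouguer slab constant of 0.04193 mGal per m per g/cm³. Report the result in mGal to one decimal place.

Free-air correction = 0.3086 × 1465.0 = 452.10 mGal
Free-air anomaly = 979623.84 − 979754.51 + (452.10) = 321.43 mGal
Bouguer slab correction = 0.04193 × 1.84 × 1465.0 = 113.03 mGal
Simple Bouguer anomaly = 321.43 − (113.03) = 208.40 mGal

208.4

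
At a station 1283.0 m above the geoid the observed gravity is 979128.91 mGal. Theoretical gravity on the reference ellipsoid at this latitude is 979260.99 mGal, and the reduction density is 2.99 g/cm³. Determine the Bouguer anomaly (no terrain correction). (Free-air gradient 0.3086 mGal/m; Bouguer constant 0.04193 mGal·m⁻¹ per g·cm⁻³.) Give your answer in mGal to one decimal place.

103.0

Free-air correction = 0.3086 × 1283.0 = 395.93 mGal
Free-air anomaly = 979128.91 − 979260.99 + (395.93) = 263.85 mGal
Bouguer slab correction = 0.04193 × 2.99 × 1283.0 = 160.85 mGal
Simple Bouguer anomaly = 263.85 − (160.85) = 103.00 mGal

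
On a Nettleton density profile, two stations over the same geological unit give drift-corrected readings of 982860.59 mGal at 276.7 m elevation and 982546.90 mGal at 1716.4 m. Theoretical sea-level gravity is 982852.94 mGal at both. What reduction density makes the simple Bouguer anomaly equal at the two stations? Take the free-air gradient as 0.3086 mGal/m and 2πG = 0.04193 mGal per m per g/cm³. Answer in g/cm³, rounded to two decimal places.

Δg_obs = 982546.90 − 982860.59 = -313.69 mGal over Δh = 1716.4 − 276.7 = 1439.7 m
Equal Bouguer anomalies ⇒ Δg_obs + (0.3086 − 0.04193ρ)·Δh = 0
0.3086 − 0.04193ρ = −Δg_obs/Δh = 0.21789
ρ = (0.3086 − 0.21789) / 0.04193 = 2.16 g/cm³

2.16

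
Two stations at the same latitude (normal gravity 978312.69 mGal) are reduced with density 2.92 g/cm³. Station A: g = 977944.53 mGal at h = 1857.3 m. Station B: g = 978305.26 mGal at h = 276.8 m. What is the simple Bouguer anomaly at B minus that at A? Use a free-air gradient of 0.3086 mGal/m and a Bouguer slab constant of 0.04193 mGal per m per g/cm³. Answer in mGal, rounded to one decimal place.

Δg_SB(A) = 977944.53 − 978312.69 + 0.3086×1857.3 − 0.04193×2.92×1857.3 = -22.40 mGal
Δg_SB(B) = 978305.26 − 978312.69 + 0.3086×276.8 − 0.04193×2.92×276.8 = 44.10 mGal
Difference = 44.10 − (-22.40) = 66.50 mGal

66.5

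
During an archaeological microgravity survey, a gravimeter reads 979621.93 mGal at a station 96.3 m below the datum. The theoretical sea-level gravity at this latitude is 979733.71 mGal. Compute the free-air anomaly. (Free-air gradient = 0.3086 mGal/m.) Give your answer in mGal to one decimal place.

Free-air correction = 0.3086 × -96.3 = -29.72 mGal
Free-air anomaly = 979621.93 − 979733.71 + (-29.72) = -141.50 mGal

-141.5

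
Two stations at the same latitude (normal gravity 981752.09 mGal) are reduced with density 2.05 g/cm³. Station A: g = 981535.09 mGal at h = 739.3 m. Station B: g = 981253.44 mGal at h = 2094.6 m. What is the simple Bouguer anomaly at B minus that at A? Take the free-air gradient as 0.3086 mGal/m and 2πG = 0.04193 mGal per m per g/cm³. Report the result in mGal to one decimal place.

Δg_SB(A) = 981535.09 − 981752.09 + 0.3086×739.3 − 0.04193×2.05×739.3 = -52.40 mGal
Δg_SB(B) = 981253.44 − 981752.09 + 0.3086×2094.6 − 0.04193×2.05×2094.6 = -32.30 mGal
Difference = -32.30 − (-52.40) = 20.10 mGal

20.1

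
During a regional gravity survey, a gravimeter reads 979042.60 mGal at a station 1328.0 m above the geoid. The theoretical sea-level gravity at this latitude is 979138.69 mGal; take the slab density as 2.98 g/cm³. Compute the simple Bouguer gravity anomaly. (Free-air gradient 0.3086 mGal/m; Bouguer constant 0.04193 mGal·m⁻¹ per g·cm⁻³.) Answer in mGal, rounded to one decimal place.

147.8

Free-air correction = 0.3086 × 1328.0 = 409.82 mGal
Free-air anomaly = 979042.60 − 979138.69 + (409.82) = 313.73 mGal
Bouguer slab correction = 0.04193 × 2.98 × 1328.0 = 165.94 mGal
Simple Bouguer anomaly = 313.73 − (165.94) = 147.79 mGal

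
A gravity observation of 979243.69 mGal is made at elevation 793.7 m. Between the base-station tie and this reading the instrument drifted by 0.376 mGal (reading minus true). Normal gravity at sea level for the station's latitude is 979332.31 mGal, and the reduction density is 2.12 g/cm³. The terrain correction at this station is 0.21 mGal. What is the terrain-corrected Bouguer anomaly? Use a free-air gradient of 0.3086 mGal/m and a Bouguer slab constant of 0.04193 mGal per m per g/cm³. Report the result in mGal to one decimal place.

85.6

Drift-corrected reading = 979243.69 − (0.376) = 979243.314 mGal
Free-air correction = 0.3086 × 793.7 = 244.94 mGal
Free-air anomaly = 979243.314 − 979332.31 + (244.94) = 155.944 mGal
Bouguer slab correction = 0.04193 × 2.12 × 793.7 = 70.55 mGal
Simple Bouguer anomaly = 155.944 − (70.55) = 85.394 mGal
Complete Bouguer anomaly = 85.394 + 0.21 = 85.604 mGal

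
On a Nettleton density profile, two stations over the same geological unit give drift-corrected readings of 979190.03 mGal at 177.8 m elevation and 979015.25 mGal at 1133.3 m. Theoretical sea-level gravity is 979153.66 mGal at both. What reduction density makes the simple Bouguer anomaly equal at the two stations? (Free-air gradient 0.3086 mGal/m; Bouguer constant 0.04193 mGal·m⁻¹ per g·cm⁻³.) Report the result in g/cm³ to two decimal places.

Δg_obs = 979015.25 − 979190.03 = -174.78 mGal over Δh = 1133.3 − 177.8 = 955.5 m
Equal Bouguer anomalies ⇒ Δg_obs + (0.3086 − 0.04193ρ)·Δh = 0
0.3086 − 0.04193ρ = −Δg_obs/Δh = 0.18292
ρ = (0.3086 − 0.18292) / 0.04193 = 3.00 g/cm³

3.00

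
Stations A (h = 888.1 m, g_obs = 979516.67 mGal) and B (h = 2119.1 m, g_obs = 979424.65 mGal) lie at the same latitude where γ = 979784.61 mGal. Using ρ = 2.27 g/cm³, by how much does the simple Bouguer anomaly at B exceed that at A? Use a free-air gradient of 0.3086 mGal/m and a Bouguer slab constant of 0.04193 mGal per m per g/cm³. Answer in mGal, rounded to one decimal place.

Δg_SB(A) = 979516.67 − 979784.61 + 0.3086×888.1 − 0.04193×2.27×888.1 = -78.40 mGal
Δg_SB(B) = 979424.65 − 979784.61 + 0.3086×2119.1 − 0.04193×2.27×2119.1 = 92.30 mGal
Difference = 92.30 − (-78.40) = 170.70 mGal

170.7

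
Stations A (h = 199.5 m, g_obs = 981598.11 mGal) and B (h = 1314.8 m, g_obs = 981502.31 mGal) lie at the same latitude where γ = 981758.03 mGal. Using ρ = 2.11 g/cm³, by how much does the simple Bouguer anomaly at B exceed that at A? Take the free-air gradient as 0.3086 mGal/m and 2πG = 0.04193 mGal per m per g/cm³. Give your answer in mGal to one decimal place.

Δg_SB(A) = 981598.11 − 981758.03 + 0.3086×199.5 − 0.04193×2.11×199.5 = -116.00 mGal
Δg_SB(B) = 981502.31 − 981758.03 + 0.3086×1314.8 − 0.04193×2.11×1314.8 = 33.70 mGal
Difference = 33.70 − (-116.00) = 149.70 mGal

149.7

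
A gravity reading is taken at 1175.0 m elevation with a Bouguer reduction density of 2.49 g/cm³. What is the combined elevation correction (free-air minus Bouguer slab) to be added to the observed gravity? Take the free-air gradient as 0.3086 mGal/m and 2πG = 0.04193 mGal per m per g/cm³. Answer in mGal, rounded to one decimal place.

Combined gradient = 0.3086 − 0.04193 × 2.49 = 0.2041943 mGal/m
Combined elevation correction = 0.2041943 × 1175.0 = 239.9 mGal

239.9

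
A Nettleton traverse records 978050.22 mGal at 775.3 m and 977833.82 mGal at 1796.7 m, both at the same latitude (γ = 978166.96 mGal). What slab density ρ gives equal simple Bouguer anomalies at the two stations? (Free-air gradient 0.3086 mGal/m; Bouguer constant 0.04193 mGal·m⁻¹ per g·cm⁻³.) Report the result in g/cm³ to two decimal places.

2.31

Δg_obs = 977833.82 − 978050.22 = -216.40 mGal over Δh = 1796.7 − 775.3 = 1021.4 m
Equal Bouguer anomalies ⇒ Δg_obs + (0.3086 − 0.04193ρ)·Δh = 0
0.3086 − 0.04193ρ = −Δg_obs/Δh = 0.21187
ρ = (0.3086 − 0.21187) / 0.04193 = 2.31 g/cm³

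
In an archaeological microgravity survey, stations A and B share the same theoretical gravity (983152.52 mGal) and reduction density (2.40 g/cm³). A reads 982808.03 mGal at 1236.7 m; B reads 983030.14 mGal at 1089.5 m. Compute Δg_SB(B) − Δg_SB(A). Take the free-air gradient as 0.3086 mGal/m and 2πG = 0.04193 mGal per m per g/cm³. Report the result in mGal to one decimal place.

191.5

Δg_SB(A) = 982808.03 − 983152.52 + 0.3086×1236.7 − 0.04193×2.40×1236.7 = -87.30 mGal
Δg_SB(B) = 983030.14 − 983152.52 + 0.3086×1089.5 − 0.04193×2.40×1089.5 = 104.20 mGal
Difference = 104.20 − (-87.30) = 191.50 mGal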